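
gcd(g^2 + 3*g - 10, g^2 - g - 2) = g - 2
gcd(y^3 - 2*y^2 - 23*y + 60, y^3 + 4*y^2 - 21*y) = y - 3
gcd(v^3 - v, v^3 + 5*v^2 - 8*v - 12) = v + 1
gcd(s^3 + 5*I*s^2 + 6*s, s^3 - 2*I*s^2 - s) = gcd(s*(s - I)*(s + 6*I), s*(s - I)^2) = s^2 - I*s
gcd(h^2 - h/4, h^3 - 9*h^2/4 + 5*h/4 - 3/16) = h - 1/4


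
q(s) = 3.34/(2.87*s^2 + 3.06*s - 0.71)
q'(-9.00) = 0.00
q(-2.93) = 0.22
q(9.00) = 0.01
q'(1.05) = -0.95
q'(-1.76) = 3.01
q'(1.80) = -0.23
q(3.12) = 0.09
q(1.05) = 0.59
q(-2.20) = 0.52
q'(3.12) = -0.05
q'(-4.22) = 0.05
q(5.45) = 0.03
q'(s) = 3.34*(-5.74*s - 3.06)/(2.87*s^2 + 3.06*s - 0.71)^2 = (-19.1716*s - 10.2204)/(2.87*s^2 + 3.06*s - 0.71)^2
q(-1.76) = 1.20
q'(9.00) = -0.00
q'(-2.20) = 0.77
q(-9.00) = 0.02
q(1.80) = 0.24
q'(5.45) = -0.01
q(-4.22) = 0.09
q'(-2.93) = 0.21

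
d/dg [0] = 0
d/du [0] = 0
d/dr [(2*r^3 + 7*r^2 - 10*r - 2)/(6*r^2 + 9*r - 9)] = (4*r^4 + 12*r^3 + 23*r^2 - 34*r + 36)/(3*(4*r^4 + 12*r^3 - 3*r^2 - 18*r + 9))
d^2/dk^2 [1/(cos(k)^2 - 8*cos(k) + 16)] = 2*(-4*cos(k) - cos(2*k) + 2)/(cos(k) - 4)^4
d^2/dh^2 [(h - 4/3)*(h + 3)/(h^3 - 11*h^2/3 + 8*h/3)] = 2*(27*h^6 + 135*h^5 - 1359*h^4 + 3917*h^3 - 5220*h^2 + 3168*h - 768)/(h^3*(27*h^6 - 297*h^5 + 1305*h^4 - 2915*h^3 + 3480*h^2 - 2112*h + 512))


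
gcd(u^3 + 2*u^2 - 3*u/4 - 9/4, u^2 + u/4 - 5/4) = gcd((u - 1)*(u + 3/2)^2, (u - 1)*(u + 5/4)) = u - 1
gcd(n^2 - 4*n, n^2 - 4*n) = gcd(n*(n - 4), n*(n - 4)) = n^2 - 4*n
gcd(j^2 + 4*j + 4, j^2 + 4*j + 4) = j^2 + 4*j + 4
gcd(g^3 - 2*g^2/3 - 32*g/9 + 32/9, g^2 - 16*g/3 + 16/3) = g - 4/3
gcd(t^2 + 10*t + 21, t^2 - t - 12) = t + 3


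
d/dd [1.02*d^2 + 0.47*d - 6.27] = 2.04*d + 0.47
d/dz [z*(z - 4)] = 2*z - 4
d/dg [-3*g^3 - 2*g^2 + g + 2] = -9*g^2 - 4*g + 1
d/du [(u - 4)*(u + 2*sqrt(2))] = 2*u - 4 + 2*sqrt(2)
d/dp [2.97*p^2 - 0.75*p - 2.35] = 5.94*p - 0.75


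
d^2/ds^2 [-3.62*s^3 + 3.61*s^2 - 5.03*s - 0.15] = 7.22 - 21.72*s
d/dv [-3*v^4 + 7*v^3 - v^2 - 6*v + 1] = -12*v^3 + 21*v^2 - 2*v - 6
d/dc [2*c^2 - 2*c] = 4*c - 2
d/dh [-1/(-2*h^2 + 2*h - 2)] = (1/2 - h)/(h^2 - h + 1)^2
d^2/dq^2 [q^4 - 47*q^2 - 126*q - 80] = 12*q^2 - 94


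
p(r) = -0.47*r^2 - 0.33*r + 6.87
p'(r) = -0.94*r - 0.33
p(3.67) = -0.67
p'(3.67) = -3.78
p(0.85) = 6.25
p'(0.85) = -1.13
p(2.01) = 4.31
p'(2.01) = -2.22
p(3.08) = 1.39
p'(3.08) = -3.23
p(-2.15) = 5.41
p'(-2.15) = 1.69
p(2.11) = 4.08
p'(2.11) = -2.31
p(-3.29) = 2.87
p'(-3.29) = 2.76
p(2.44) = 3.27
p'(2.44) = -2.62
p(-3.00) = 3.63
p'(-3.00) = 2.49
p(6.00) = -12.03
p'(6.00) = -5.97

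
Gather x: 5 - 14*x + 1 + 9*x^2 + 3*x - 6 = 9*x^2 - 11*x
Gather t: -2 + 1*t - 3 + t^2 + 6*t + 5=t^2 + 7*t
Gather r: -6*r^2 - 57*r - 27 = -6*r^2 - 57*r - 27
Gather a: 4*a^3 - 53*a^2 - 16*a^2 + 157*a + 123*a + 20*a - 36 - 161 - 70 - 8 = 4*a^3 - 69*a^2 + 300*a - 275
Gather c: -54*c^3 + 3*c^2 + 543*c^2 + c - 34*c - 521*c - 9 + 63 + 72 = -54*c^3 + 546*c^2 - 554*c + 126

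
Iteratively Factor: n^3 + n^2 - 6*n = (n)*(n^2 + n - 6) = n*(n + 3)*(n - 2)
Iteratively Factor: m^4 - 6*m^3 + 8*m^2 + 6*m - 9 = (m - 1)*(m^3 - 5*m^2 + 3*m + 9) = (m - 3)*(m - 1)*(m^2 - 2*m - 3) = (m - 3)*(m - 1)*(m + 1)*(m - 3)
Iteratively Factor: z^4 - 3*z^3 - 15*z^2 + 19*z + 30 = (z + 3)*(z^3 - 6*z^2 + 3*z + 10) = (z - 2)*(z + 3)*(z^2 - 4*z - 5) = (z - 2)*(z + 1)*(z + 3)*(z - 5)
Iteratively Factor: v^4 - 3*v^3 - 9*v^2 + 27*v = (v)*(v^3 - 3*v^2 - 9*v + 27) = v*(v - 3)*(v^2 - 9) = v*(v - 3)^2*(v + 3)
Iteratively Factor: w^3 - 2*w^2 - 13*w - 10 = (w + 2)*(w^2 - 4*w - 5) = (w + 1)*(w + 2)*(w - 5)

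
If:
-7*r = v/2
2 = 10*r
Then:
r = 1/5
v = -14/5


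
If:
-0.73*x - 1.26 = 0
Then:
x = -1.73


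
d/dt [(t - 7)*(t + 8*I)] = 2*t - 7 + 8*I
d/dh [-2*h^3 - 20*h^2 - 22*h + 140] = -6*h^2 - 40*h - 22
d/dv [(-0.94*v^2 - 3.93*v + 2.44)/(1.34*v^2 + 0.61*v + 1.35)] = (4.6928*v^2 - 9.0772*v - 6.7939)/(1.7956*v^4 + 1.6348*v^3 + 3.9901*v^2 + 1.647*v + 1.8225)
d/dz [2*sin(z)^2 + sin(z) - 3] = (4*sin(z) + 1)*cos(z)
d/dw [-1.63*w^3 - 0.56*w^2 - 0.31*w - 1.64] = -4.89*w^2 - 1.12*w - 0.31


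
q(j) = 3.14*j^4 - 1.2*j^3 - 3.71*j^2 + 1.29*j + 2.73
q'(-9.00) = -9379.77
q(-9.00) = 21166.95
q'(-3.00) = -347.97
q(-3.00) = 252.21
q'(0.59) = -1.76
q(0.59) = 2.33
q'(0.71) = -1.30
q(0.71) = 2.14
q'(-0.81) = -1.74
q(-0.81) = 1.24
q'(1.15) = 7.10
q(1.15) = 2.97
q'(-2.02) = -101.94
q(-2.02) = 47.16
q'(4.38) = 955.11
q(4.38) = 992.02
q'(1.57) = 29.37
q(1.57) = 10.04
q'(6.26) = 2894.91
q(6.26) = 4393.04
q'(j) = 12.56*j^3 - 3.6*j^2 - 7.42*j + 1.29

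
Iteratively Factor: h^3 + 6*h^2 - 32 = (h + 4)*(h^2 + 2*h - 8) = (h - 2)*(h + 4)*(h + 4)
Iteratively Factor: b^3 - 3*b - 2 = (b + 1)*(b^2 - b - 2) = (b - 2)*(b + 1)*(b + 1)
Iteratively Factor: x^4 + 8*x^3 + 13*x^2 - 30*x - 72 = (x + 4)*(x^3 + 4*x^2 - 3*x - 18) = (x + 3)*(x + 4)*(x^2 + x - 6) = (x - 2)*(x + 3)*(x + 4)*(x + 3)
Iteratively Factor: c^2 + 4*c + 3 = (c + 3)*(c + 1)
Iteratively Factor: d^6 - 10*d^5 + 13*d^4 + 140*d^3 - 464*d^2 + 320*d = (d)*(d^5 - 10*d^4 + 13*d^3 + 140*d^2 - 464*d + 320) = d*(d + 4)*(d^4 - 14*d^3 + 69*d^2 - 136*d + 80) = d*(d - 4)*(d + 4)*(d^3 - 10*d^2 + 29*d - 20) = d*(d - 5)*(d - 4)*(d + 4)*(d^2 - 5*d + 4) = d*(d - 5)*(d - 4)^2*(d + 4)*(d - 1)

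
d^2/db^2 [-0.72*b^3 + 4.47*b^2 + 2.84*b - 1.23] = 8.94 - 4.32*b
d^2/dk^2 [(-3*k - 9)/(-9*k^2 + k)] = 18*(27*k^3 + 243*k^2 - 27*k + 1)/(k^3*(729*k^3 - 243*k^2 + 27*k - 1))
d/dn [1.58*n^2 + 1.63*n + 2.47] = 3.16*n + 1.63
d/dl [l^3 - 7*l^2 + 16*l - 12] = 3*l^2 - 14*l + 16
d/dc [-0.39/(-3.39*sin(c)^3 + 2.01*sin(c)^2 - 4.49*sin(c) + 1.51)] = (-3.9663*sin(c)^2 + 1.5678*sin(c) - 1.7511)*cos(c)/(3.39*sin(c)^3 - 2.01*sin(c)^2 + 4.49*sin(c) - 1.51)^2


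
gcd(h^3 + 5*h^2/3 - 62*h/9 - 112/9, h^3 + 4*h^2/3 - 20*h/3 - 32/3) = h^2 - 2*h/3 - 16/3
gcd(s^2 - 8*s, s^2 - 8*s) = s^2 - 8*s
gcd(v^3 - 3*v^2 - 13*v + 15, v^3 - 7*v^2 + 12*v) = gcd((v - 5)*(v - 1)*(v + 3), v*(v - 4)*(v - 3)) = 1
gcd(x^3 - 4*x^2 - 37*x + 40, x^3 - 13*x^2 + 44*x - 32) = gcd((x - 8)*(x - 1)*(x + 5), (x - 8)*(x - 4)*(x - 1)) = x^2 - 9*x + 8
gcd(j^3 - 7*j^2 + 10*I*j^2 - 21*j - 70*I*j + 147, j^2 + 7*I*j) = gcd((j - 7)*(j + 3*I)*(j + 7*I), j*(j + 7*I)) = j + 7*I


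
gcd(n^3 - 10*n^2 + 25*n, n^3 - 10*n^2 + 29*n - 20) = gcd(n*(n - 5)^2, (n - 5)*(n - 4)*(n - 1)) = n - 5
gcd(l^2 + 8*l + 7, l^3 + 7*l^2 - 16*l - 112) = l + 7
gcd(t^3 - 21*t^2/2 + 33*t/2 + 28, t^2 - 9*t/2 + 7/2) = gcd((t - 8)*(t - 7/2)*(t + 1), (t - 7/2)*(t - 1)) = t - 7/2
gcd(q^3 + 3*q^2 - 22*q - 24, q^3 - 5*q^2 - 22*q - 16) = q + 1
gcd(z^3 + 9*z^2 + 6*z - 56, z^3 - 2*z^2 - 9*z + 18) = z - 2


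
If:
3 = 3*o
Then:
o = 1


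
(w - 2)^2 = w^2 - 4*w + 4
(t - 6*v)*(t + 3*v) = t^2 - 3*t*v - 18*v^2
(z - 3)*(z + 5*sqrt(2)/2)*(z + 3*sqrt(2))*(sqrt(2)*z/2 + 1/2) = sqrt(2)*z^4/2 - 3*sqrt(2)*z^3/2 + 6*z^3 - 18*z^2 + 41*sqrt(2)*z^2/4 - 123*sqrt(2)*z/4 + 15*z/2 - 45/2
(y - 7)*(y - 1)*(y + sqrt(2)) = y^3 - 8*y^2 + sqrt(2)*y^2 - 8*sqrt(2)*y + 7*y + 7*sqrt(2)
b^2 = b^2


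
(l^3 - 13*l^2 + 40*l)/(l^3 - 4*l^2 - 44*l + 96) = l*(l - 5)/(l^2 + 4*l - 12)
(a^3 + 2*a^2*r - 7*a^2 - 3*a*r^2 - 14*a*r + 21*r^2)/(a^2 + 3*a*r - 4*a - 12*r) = (a^2 - a*r - 7*a + 7*r)/(a - 4)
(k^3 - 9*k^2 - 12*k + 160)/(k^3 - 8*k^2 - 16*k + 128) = (k - 5)/(k - 4)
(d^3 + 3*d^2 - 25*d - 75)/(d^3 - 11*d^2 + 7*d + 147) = (d^2 - 25)/(d^2 - 14*d + 49)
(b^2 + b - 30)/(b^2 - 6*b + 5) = (b + 6)/(b - 1)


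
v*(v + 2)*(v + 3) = v^3 + 5*v^2 + 6*v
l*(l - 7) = l^2 - 7*l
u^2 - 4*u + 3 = (u - 3)*(u - 1)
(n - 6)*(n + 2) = n^2 - 4*n - 12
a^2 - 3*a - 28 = (a - 7)*(a + 4)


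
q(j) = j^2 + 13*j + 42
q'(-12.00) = -11.00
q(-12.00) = 30.00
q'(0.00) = 13.00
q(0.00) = 42.00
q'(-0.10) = 12.80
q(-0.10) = 40.71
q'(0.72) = 14.44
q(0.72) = 51.88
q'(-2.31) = 8.38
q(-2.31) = 17.31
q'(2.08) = 17.16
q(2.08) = 73.37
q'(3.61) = 20.22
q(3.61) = 101.96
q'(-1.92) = 9.16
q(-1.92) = 20.73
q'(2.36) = 17.72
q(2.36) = 78.25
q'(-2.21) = 8.58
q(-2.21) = 18.15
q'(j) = 2*j + 13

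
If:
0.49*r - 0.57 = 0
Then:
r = 1.16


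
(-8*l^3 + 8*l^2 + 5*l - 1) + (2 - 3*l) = -8*l^3 + 8*l^2 + 2*l + 1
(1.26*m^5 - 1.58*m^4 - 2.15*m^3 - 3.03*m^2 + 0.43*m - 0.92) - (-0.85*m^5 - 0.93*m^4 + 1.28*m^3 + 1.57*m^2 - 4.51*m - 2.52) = 2.11*m^5 - 0.65*m^4 - 3.43*m^3 - 4.6*m^2 + 4.94*m + 1.6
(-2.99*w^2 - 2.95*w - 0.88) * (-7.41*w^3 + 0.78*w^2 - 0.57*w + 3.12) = 22.1559*w^5 + 19.5273*w^4 + 5.9241*w^3 - 8.3337*w^2 - 8.7024*w - 2.7456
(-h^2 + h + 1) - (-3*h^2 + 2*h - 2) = 2*h^2 - h + 3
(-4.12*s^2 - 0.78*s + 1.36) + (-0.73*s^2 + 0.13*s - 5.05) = -4.85*s^2 - 0.65*s - 3.69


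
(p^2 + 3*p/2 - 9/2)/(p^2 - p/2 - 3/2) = (p + 3)/(p + 1)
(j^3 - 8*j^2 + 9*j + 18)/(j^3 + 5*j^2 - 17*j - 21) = (j - 6)/(j + 7)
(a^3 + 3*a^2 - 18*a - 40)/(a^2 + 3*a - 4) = (a^3 + 3*a^2 - 18*a - 40)/(a^2 + 3*a - 4)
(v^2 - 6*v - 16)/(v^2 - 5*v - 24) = (v + 2)/(v + 3)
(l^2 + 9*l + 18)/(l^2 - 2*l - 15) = (l + 6)/(l - 5)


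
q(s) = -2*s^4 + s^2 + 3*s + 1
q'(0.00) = 3.00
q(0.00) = 1.00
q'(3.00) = -207.00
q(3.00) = -143.00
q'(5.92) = -1644.96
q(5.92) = -2402.69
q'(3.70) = -394.82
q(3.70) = -349.04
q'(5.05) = -1017.20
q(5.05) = -1259.10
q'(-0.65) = 3.90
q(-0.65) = -0.88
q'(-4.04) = 522.43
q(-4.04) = -527.59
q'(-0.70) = 4.34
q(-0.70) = -1.09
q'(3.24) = -262.62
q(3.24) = -199.18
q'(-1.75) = 42.38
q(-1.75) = -19.95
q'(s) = -8*s^3 + 2*s + 3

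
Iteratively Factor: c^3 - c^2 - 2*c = (c - 2)*(c^2 + c) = c*(c - 2)*(c + 1)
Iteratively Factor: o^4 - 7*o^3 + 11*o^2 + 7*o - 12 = (o - 3)*(o^3 - 4*o^2 - o + 4) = (o - 3)*(o - 1)*(o^2 - 3*o - 4) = (o - 3)*(o - 1)*(o + 1)*(o - 4)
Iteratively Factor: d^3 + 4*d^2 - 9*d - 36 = (d + 3)*(d^2 + d - 12) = (d + 3)*(d + 4)*(d - 3)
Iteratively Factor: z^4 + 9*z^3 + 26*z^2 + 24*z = (z + 2)*(z^3 + 7*z^2 + 12*z) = (z + 2)*(z + 4)*(z^2 + 3*z) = (z + 2)*(z + 3)*(z + 4)*(z)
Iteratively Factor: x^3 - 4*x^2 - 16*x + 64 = (x - 4)*(x^2 - 16) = (x - 4)^2*(x + 4)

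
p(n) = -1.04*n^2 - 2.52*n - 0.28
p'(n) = -2.08*n - 2.52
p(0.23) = -0.91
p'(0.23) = -3.00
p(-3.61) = -4.74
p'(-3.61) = 4.99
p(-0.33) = 0.44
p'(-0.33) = -1.83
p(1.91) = -8.89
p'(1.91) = -6.49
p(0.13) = -0.63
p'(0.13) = -2.79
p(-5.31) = -16.22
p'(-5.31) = 8.52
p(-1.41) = 1.21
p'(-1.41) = 0.41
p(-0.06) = -0.13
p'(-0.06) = -2.40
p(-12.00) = -119.80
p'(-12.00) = 22.44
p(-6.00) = -22.60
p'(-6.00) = 9.96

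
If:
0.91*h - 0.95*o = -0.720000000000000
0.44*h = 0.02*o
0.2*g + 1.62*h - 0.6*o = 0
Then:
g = 2.09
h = 0.04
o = 0.79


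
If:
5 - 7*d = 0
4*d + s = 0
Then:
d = 5/7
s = -20/7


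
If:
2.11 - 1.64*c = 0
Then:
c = 1.29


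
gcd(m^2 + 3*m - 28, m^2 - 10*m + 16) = 1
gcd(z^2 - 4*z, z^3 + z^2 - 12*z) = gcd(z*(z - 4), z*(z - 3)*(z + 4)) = z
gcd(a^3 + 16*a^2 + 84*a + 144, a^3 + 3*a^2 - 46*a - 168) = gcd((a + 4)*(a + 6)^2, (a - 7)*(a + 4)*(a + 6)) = a^2 + 10*a + 24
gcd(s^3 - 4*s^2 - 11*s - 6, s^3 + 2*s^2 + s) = s^2 + 2*s + 1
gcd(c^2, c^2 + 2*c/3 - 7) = 1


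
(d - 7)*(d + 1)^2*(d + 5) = d^4 - 38*d^2 - 72*d - 35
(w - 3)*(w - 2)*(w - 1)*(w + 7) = w^4 + w^3 - 31*w^2 + 71*w - 42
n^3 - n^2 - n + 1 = (n - 1)^2*(n + 1)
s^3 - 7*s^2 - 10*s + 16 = (s - 8)*(s - 1)*(s + 2)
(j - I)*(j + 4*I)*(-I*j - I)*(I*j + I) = j^4 + 2*j^3 + 3*I*j^3 + 5*j^2 + 6*I*j^2 + 8*j + 3*I*j + 4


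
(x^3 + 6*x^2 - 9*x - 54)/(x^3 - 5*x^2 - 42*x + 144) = (x + 3)/(x - 8)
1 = 1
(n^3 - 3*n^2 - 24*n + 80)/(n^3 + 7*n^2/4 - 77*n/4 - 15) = 4*(n - 4)/(4*n + 3)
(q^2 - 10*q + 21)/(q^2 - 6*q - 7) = (q - 3)/(q + 1)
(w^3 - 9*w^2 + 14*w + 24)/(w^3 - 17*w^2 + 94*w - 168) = (w + 1)/(w - 7)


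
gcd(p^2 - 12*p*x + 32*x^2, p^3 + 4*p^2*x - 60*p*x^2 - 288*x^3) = -p + 8*x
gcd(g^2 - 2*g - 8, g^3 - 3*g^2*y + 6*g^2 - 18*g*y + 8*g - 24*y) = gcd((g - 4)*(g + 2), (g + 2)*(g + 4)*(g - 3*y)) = g + 2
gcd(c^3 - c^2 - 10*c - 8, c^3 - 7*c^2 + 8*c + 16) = c^2 - 3*c - 4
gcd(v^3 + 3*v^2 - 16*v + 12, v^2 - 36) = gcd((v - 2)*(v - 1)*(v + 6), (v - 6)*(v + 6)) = v + 6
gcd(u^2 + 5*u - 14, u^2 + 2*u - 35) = u + 7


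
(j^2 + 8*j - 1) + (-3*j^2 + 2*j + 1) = -2*j^2 + 10*j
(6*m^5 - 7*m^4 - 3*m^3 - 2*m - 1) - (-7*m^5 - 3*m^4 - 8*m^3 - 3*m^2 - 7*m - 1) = 13*m^5 - 4*m^4 + 5*m^3 + 3*m^2 + 5*m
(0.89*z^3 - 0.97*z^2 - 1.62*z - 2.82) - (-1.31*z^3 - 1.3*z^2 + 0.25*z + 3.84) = 2.2*z^3 + 0.33*z^2 - 1.87*z - 6.66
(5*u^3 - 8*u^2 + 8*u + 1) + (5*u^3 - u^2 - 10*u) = 10*u^3 - 9*u^2 - 2*u + 1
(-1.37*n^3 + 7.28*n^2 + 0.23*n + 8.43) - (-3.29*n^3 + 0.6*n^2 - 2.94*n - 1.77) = 1.92*n^3 + 6.68*n^2 + 3.17*n + 10.2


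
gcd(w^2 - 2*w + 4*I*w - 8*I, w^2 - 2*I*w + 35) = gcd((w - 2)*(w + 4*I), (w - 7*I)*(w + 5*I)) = 1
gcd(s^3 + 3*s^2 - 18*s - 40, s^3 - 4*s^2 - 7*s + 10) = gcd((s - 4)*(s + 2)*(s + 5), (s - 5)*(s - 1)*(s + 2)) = s + 2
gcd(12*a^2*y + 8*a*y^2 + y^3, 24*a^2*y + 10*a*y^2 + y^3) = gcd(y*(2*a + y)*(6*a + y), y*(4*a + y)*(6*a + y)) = 6*a*y + y^2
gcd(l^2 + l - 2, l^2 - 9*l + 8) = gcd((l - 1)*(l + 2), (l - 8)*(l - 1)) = l - 1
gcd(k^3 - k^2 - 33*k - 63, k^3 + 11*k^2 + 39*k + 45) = k^2 + 6*k + 9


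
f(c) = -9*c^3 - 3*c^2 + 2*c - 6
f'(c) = -27*c^2 - 6*c + 2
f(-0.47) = -6.67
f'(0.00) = 2.00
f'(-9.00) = -2131.00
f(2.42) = -146.28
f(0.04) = -5.93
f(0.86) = -12.22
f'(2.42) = -170.64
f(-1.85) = 37.02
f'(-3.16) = -248.65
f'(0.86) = -23.13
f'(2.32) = -157.24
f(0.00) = -6.00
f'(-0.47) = -1.14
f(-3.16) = 241.71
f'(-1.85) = -79.31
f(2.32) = -129.89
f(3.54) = -435.77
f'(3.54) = -357.59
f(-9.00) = 6294.00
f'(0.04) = 1.72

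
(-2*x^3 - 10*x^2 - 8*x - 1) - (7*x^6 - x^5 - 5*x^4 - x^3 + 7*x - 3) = -7*x^6 + x^5 + 5*x^4 - x^3 - 10*x^2 - 15*x + 2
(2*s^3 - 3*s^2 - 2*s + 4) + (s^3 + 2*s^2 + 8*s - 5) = 3*s^3 - s^2 + 6*s - 1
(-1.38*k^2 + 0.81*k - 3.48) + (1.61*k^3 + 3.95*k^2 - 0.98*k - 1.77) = 1.61*k^3 + 2.57*k^2 - 0.17*k - 5.25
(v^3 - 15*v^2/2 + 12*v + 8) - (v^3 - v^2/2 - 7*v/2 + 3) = -7*v^2 + 31*v/2 + 5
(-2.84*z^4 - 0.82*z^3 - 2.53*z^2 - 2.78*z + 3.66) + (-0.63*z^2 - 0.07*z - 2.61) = -2.84*z^4 - 0.82*z^3 - 3.16*z^2 - 2.85*z + 1.05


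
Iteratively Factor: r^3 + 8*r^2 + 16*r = (r + 4)*(r^2 + 4*r) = (r + 4)^2*(r)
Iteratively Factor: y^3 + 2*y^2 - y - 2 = (y - 1)*(y^2 + 3*y + 2) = (y - 1)*(y + 1)*(y + 2)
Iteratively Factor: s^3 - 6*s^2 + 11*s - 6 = (s - 2)*(s^2 - 4*s + 3) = (s - 3)*(s - 2)*(s - 1)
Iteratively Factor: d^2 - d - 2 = (d + 1)*(d - 2)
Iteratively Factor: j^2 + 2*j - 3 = (j - 1)*(j + 3)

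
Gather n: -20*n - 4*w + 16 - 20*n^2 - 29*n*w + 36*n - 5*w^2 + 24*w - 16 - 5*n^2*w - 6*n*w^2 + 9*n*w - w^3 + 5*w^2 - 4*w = n^2*(-5*w - 20) + n*(-6*w^2 - 20*w + 16) - w^3 + 16*w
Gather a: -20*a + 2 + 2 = 4 - 20*a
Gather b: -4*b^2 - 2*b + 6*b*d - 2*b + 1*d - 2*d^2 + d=-4*b^2 + b*(6*d - 4) - 2*d^2 + 2*d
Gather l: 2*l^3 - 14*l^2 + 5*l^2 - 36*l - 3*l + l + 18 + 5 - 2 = 2*l^3 - 9*l^2 - 38*l + 21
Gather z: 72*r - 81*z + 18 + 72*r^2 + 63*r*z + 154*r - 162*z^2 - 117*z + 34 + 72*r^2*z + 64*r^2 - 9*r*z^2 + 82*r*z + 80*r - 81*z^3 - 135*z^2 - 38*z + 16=136*r^2 + 306*r - 81*z^3 + z^2*(-9*r - 297) + z*(72*r^2 + 145*r - 236) + 68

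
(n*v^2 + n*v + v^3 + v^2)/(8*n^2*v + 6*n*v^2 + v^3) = (n*v + n + v^2 + v)/(8*n^2 + 6*n*v + v^2)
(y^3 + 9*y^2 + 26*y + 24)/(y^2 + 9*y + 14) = (y^2 + 7*y + 12)/(y + 7)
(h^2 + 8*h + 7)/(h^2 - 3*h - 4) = (h + 7)/(h - 4)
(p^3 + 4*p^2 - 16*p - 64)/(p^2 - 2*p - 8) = (p^2 + 8*p + 16)/(p + 2)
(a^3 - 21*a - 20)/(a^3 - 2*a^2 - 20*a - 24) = (-a^3 + 21*a + 20)/(-a^3 + 2*a^2 + 20*a + 24)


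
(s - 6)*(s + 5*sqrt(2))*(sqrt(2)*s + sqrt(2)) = sqrt(2)*s^3 - 5*sqrt(2)*s^2 + 10*s^2 - 50*s - 6*sqrt(2)*s - 60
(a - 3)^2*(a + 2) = a^3 - 4*a^2 - 3*a + 18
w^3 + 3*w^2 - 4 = (w - 1)*(w + 2)^2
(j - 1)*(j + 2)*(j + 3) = j^3 + 4*j^2 + j - 6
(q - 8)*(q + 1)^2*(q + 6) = q^4 - 51*q^2 - 98*q - 48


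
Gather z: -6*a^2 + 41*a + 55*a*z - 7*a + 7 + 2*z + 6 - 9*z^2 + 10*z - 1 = -6*a^2 + 34*a - 9*z^2 + z*(55*a + 12) + 12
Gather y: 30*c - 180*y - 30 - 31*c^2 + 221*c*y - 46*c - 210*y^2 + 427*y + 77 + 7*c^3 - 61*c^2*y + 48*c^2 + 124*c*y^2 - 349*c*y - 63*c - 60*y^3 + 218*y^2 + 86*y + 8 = 7*c^3 + 17*c^2 - 79*c - 60*y^3 + y^2*(124*c + 8) + y*(-61*c^2 - 128*c + 333) + 55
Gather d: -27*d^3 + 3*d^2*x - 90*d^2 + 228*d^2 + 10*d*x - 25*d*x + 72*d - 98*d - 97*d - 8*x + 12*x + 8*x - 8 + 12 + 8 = -27*d^3 + d^2*(3*x + 138) + d*(-15*x - 123) + 12*x + 12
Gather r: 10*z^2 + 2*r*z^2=2*r*z^2 + 10*z^2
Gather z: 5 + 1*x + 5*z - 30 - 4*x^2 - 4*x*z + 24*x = -4*x^2 + 25*x + z*(5 - 4*x) - 25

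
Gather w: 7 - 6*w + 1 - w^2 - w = -w^2 - 7*w + 8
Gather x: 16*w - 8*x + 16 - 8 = 16*w - 8*x + 8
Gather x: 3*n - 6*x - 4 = 3*n - 6*x - 4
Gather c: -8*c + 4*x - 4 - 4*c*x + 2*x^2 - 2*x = c*(-4*x - 8) + 2*x^2 + 2*x - 4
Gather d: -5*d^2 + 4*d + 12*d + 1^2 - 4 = -5*d^2 + 16*d - 3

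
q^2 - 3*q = q*(q - 3)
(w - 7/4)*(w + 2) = w^2 + w/4 - 7/2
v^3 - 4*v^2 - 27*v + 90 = (v - 6)*(v - 3)*(v + 5)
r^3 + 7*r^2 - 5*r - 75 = (r - 3)*(r + 5)^2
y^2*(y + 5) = y^3 + 5*y^2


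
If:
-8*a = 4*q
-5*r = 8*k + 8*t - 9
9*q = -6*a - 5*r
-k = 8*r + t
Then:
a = -15/236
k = 72/59 - t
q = 15/118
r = -9/59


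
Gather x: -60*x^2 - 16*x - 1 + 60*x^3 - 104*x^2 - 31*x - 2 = 60*x^3 - 164*x^2 - 47*x - 3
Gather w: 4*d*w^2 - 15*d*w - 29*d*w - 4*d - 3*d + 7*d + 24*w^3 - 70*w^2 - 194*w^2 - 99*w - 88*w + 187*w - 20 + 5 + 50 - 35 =-44*d*w + 24*w^3 + w^2*(4*d - 264)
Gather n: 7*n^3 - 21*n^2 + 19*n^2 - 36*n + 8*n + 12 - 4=7*n^3 - 2*n^2 - 28*n + 8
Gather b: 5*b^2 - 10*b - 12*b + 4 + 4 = 5*b^2 - 22*b + 8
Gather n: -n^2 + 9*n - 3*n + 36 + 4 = -n^2 + 6*n + 40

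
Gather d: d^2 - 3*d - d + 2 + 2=d^2 - 4*d + 4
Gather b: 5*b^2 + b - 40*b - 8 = 5*b^2 - 39*b - 8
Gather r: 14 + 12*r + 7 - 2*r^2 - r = -2*r^2 + 11*r + 21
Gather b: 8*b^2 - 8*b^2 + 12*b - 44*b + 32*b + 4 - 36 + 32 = 0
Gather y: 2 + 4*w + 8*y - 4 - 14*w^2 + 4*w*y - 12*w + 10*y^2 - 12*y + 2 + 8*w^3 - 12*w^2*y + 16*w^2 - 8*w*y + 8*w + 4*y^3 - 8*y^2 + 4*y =8*w^3 + 2*w^2 + 4*y^3 + 2*y^2 + y*(-12*w^2 - 4*w)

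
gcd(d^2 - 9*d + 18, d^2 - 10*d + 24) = d - 6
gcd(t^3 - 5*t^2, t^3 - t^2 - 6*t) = t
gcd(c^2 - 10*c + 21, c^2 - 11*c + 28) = c - 7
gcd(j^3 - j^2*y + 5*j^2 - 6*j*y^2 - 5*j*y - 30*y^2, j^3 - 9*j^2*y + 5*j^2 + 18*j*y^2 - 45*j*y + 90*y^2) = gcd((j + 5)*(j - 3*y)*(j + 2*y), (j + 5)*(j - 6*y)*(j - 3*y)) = -j^2 + 3*j*y - 5*j + 15*y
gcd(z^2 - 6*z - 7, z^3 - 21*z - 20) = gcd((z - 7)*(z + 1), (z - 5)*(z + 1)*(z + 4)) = z + 1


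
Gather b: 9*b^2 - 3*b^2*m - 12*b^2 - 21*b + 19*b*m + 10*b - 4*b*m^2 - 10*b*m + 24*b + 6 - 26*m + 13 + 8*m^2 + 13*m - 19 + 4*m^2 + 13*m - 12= b^2*(-3*m - 3) + b*(-4*m^2 + 9*m + 13) + 12*m^2 - 12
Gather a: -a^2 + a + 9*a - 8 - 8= -a^2 + 10*a - 16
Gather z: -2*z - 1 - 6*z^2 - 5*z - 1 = -6*z^2 - 7*z - 2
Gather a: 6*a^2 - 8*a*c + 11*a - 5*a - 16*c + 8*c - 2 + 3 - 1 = 6*a^2 + a*(6 - 8*c) - 8*c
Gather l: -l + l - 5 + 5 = 0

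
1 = 1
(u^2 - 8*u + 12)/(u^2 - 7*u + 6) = (u - 2)/(u - 1)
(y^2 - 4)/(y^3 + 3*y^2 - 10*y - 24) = (y - 2)/(y^2 + y - 12)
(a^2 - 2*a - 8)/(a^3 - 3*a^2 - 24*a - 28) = (a - 4)/(a^2 - 5*a - 14)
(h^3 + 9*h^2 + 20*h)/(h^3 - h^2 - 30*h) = (h + 4)/(h - 6)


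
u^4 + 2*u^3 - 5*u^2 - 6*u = u*(u - 2)*(u + 1)*(u + 3)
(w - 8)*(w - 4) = w^2 - 12*w + 32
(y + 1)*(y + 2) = y^2 + 3*y + 2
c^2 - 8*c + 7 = (c - 7)*(c - 1)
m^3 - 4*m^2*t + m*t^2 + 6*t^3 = (m - 3*t)*(m - 2*t)*(m + t)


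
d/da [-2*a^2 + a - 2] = 1 - 4*a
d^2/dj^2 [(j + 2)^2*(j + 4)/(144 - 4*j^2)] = 4*(-7*j^3 - 114*j^2 - 756*j - 1368)/(j^6 - 108*j^4 + 3888*j^2 - 46656)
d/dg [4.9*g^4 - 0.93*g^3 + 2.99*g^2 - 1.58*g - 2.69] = 19.6*g^3 - 2.79*g^2 + 5.98*g - 1.58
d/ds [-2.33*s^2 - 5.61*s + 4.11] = -4.66*s - 5.61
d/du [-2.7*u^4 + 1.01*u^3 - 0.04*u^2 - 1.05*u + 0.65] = -10.8*u^3 + 3.03*u^2 - 0.08*u - 1.05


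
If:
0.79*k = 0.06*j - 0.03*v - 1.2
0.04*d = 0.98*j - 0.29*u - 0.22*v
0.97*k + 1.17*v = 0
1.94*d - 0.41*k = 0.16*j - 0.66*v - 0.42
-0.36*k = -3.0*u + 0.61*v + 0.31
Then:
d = -0.95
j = 0.30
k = -1.54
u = 0.18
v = 1.28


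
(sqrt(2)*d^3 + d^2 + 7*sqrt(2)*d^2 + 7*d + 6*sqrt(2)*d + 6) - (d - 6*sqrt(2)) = sqrt(2)*d^3 + d^2 + 7*sqrt(2)*d^2 + 6*d + 6*sqrt(2)*d + 6 + 6*sqrt(2)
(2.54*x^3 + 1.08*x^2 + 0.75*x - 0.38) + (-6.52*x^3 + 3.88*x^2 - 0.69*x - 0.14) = -3.98*x^3 + 4.96*x^2 + 0.0600000000000001*x - 0.52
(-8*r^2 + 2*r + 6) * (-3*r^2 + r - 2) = 24*r^4 - 14*r^3 + 2*r - 12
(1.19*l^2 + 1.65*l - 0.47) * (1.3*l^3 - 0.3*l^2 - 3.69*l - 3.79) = 1.547*l^5 + 1.788*l^4 - 5.4971*l^3 - 10.4576*l^2 - 4.5192*l + 1.7813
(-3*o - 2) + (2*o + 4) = 2 - o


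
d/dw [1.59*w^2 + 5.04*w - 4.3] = 3.18*w + 5.04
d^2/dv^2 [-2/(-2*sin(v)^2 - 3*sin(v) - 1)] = 2*(13*sin(v) + 4*sin(3*v) + cos(2*v) + 13)/((sin(v) + 1)^2*(2*sin(v) + 1)^3)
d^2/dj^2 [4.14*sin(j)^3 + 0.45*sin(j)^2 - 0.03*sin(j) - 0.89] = -3.075*sin(j) + 9.315*sin(3*j) + 0.9*cos(2*j)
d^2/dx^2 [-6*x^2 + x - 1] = -12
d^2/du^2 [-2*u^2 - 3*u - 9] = -4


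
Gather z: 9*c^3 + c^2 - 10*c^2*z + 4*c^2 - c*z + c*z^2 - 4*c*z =9*c^3 + 5*c^2 + c*z^2 + z*(-10*c^2 - 5*c)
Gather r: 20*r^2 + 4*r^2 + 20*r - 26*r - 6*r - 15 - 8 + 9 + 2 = 24*r^2 - 12*r - 12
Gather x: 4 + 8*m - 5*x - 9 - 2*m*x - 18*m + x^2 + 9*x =-10*m + x^2 + x*(4 - 2*m) - 5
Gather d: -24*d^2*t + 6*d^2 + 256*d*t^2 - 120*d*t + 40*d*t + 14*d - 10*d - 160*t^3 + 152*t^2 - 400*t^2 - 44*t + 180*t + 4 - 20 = d^2*(6 - 24*t) + d*(256*t^2 - 80*t + 4) - 160*t^3 - 248*t^2 + 136*t - 16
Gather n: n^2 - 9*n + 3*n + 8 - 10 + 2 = n^2 - 6*n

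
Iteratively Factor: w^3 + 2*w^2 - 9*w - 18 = (w - 3)*(w^2 + 5*w + 6) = (w - 3)*(w + 2)*(w + 3)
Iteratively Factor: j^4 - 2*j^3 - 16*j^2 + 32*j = (j)*(j^3 - 2*j^2 - 16*j + 32) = j*(j - 4)*(j^2 + 2*j - 8) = j*(j - 4)*(j - 2)*(j + 4)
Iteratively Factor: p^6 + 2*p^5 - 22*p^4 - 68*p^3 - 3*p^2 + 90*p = (p + 3)*(p^5 - p^4 - 19*p^3 - 11*p^2 + 30*p) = (p - 1)*(p + 3)*(p^4 - 19*p^2 - 30*p) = (p - 1)*(p + 3)^2*(p^3 - 3*p^2 - 10*p) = p*(p - 1)*(p + 3)^2*(p^2 - 3*p - 10) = p*(p - 5)*(p - 1)*(p + 3)^2*(p + 2)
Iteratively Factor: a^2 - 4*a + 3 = (a - 3)*(a - 1)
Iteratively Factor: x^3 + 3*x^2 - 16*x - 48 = (x - 4)*(x^2 + 7*x + 12) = (x - 4)*(x + 3)*(x + 4)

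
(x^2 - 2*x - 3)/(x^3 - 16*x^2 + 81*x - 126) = (x + 1)/(x^2 - 13*x + 42)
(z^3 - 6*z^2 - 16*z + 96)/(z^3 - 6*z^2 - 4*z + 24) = (z^2 - 16)/(z^2 - 4)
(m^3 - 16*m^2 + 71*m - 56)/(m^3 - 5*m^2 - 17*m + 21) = (m - 8)/(m + 3)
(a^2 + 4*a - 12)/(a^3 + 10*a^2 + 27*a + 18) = (a - 2)/(a^2 + 4*a + 3)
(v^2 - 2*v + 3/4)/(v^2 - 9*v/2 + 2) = (v - 3/2)/(v - 4)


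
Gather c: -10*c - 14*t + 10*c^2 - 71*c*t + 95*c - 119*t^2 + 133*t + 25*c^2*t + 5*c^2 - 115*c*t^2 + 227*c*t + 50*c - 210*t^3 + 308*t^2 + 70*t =c^2*(25*t + 15) + c*(-115*t^2 + 156*t + 135) - 210*t^3 + 189*t^2 + 189*t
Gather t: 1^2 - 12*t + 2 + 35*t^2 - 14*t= 35*t^2 - 26*t + 3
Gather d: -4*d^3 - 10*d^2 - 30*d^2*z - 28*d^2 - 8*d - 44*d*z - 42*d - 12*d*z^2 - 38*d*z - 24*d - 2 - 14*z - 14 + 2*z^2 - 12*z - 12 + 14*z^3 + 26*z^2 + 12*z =-4*d^3 + d^2*(-30*z - 38) + d*(-12*z^2 - 82*z - 74) + 14*z^3 + 28*z^2 - 14*z - 28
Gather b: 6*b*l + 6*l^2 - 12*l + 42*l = 6*b*l + 6*l^2 + 30*l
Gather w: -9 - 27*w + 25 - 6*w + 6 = 22 - 33*w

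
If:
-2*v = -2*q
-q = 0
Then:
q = 0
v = 0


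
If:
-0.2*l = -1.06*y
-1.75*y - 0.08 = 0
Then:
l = -0.24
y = -0.05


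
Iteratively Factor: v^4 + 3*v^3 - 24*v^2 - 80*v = (v + 4)*(v^3 - v^2 - 20*v) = v*(v + 4)*(v^2 - v - 20) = v*(v + 4)^2*(v - 5)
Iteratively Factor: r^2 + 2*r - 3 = (r + 3)*(r - 1)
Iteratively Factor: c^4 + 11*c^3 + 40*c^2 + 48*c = (c + 4)*(c^3 + 7*c^2 + 12*c) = (c + 3)*(c + 4)*(c^2 + 4*c) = c*(c + 3)*(c + 4)*(c + 4)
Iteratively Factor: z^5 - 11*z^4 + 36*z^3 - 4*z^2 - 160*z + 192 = (z - 3)*(z^4 - 8*z^3 + 12*z^2 + 32*z - 64) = (z - 3)*(z - 2)*(z^3 - 6*z^2 + 32) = (z - 4)*(z - 3)*(z - 2)*(z^2 - 2*z - 8) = (z - 4)^2*(z - 3)*(z - 2)*(z + 2)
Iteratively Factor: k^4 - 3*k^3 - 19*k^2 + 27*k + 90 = (k + 3)*(k^3 - 6*k^2 - k + 30) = (k - 5)*(k + 3)*(k^2 - k - 6) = (k - 5)*(k - 3)*(k + 3)*(k + 2)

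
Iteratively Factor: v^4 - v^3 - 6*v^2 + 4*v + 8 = (v - 2)*(v^3 + v^2 - 4*v - 4) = (v - 2)*(v + 2)*(v^2 - v - 2) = (v - 2)*(v + 1)*(v + 2)*(v - 2)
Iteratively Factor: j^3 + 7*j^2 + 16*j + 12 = (j + 3)*(j^2 + 4*j + 4) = (j + 2)*(j + 3)*(j + 2)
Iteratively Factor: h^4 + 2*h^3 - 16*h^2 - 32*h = (h + 2)*(h^3 - 16*h) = h*(h + 2)*(h^2 - 16) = h*(h + 2)*(h + 4)*(h - 4)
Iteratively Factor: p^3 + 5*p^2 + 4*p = (p)*(p^2 + 5*p + 4) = p*(p + 1)*(p + 4)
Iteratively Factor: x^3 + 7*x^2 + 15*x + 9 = (x + 1)*(x^2 + 6*x + 9) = (x + 1)*(x + 3)*(x + 3)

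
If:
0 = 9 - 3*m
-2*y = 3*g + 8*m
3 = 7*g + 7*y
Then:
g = -174/7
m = 3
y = 177/7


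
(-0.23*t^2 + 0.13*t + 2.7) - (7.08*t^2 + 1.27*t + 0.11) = -7.31*t^2 - 1.14*t + 2.59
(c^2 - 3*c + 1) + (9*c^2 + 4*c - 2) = 10*c^2 + c - 1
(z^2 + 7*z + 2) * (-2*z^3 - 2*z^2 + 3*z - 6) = -2*z^5 - 16*z^4 - 15*z^3 + 11*z^2 - 36*z - 12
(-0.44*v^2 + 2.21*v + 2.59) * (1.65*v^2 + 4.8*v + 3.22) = -0.726*v^4 + 1.5345*v^3 + 13.4647*v^2 + 19.5482*v + 8.3398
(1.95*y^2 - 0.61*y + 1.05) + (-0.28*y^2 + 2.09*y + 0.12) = 1.67*y^2 + 1.48*y + 1.17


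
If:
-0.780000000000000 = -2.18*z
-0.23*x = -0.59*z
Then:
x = 0.92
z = 0.36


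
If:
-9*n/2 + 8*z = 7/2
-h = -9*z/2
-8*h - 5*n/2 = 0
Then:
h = 45/208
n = -9/13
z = 5/104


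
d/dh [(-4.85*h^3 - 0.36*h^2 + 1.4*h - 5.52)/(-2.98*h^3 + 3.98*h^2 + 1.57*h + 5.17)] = (-20.3758*h^4 - 6.885*h^3 - 130.7095*h^2 + 40.2168*h + 15.9044)/(8.8804*h^6 - 23.7208*h^5 + 6.4832*h^4 - 18.316*h^3 + 43.6181*h^2 + 16.2338*h + 26.7289)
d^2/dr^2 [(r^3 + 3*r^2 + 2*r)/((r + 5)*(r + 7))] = 30*(5*r^3 + 63*r^2 + 231*r + 189)/(r^6 + 36*r^5 + 537*r^4 + 4248*r^3 + 18795*r^2 + 44100*r + 42875)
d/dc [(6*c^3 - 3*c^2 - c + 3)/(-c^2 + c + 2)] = (-6*c^4 + 12*c^3 + 32*c^2 - 6*c - 5)/(c^4 - 2*c^3 - 3*c^2 + 4*c + 4)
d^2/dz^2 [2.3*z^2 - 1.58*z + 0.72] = 4.60000000000000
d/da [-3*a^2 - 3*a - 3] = -6*a - 3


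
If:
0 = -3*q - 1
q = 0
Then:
No Solution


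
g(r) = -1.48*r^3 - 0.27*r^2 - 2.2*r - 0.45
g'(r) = -4.44*r^2 - 0.54*r - 2.2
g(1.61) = -10.87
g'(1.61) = -14.58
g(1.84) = -14.63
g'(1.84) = -18.23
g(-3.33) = 58.53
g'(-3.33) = -49.64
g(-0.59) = 1.06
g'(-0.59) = -3.43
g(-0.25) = 0.11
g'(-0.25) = -2.34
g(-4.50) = 138.85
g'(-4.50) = -89.68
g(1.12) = -5.33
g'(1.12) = -8.37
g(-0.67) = 1.35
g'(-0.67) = -3.83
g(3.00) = -49.44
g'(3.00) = -43.78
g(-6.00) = 322.71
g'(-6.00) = -158.80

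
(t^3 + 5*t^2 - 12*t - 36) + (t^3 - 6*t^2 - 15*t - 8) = 2*t^3 - t^2 - 27*t - 44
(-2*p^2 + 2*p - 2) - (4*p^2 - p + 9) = -6*p^2 + 3*p - 11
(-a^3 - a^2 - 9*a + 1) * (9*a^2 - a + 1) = -9*a^5 - 8*a^4 - 81*a^3 + 17*a^2 - 10*a + 1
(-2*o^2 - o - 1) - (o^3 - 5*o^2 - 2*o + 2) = -o^3 + 3*o^2 + o - 3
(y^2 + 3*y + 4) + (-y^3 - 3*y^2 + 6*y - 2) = -y^3 - 2*y^2 + 9*y + 2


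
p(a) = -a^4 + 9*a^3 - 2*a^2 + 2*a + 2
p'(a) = -4*a^3 + 27*a^2 - 4*a + 2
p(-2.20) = -131.34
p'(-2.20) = 184.07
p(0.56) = 3.97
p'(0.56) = 7.52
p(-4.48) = -1259.16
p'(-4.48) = 921.48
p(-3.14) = -399.84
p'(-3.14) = 404.61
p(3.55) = 227.72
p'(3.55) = 149.11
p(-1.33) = -28.50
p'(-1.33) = 64.49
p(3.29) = 190.27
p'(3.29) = 138.65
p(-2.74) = -260.00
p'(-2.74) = 297.95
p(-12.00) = -36598.00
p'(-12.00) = 10850.00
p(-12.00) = -36598.00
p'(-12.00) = 10850.00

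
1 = 1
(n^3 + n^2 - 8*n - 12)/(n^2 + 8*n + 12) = (n^2 - n - 6)/(n + 6)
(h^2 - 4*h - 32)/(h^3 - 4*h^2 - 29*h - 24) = (h + 4)/(h^2 + 4*h + 3)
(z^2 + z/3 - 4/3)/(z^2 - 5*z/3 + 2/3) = (3*z + 4)/(3*z - 2)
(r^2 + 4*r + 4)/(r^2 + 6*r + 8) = (r + 2)/(r + 4)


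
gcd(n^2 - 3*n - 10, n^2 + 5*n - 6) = 1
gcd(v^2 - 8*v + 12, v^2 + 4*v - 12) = v - 2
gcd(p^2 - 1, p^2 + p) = p + 1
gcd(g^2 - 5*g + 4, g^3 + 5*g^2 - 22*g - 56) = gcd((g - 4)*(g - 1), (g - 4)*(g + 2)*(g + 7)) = g - 4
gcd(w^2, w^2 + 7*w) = w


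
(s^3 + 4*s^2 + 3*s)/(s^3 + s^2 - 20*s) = (s^2 + 4*s + 3)/(s^2 + s - 20)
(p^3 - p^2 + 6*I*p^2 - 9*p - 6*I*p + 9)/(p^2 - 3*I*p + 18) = (p^2 + p*(-1 + 3*I) - 3*I)/(p - 6*I)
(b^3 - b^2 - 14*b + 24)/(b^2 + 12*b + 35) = (b^3 - b^2 - 14*b + 24)/(b^2 + 12*b + 35)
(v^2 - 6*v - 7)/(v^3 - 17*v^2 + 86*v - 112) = (v + 1)/(v^2 - 10*v + 16)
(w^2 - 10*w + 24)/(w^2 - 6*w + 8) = (w - 6)/(w - 2)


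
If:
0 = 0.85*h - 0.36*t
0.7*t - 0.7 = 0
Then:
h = 0.42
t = 1.00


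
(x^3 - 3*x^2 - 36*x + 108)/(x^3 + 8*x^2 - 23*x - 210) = (x^2 - 9*x + 18)/(x^2 + 2*x - 35)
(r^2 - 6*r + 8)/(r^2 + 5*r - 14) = (r - 4)/(r + 7)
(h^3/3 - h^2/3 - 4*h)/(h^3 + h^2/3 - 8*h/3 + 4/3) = h*(h^2 - h - 12)/(3*h^3 + h^2 - 8*h + 4)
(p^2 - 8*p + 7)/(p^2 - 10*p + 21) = (p - 1)/(p - 3)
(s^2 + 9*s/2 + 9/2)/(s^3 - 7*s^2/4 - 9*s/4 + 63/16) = 8*(s + 3)/(8*s^2 - 26*s + 21)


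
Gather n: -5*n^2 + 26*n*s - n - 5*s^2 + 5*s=-5*n^2 + n*(26*s - 1) - 5*s^2 + 5*s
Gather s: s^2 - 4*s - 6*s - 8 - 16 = s^2 - 10*s - 24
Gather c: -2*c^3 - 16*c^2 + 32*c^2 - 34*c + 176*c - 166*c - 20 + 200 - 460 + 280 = -2*c^3 + 16*c^2 - 24*c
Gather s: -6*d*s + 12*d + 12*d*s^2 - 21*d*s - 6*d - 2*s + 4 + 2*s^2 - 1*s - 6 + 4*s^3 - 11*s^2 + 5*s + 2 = 6*d + 4*s^3 + s^2*(12*d - 9) + s*(2 - 27*d)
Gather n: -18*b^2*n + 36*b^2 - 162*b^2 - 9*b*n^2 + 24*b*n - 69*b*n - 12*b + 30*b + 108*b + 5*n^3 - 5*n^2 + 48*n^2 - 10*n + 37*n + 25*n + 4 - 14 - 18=-126*b^2 + 126*b + 5*n^3 + n^2*(43 - 9*b) + n*(-18*b^2 - 45*b + 52) - 28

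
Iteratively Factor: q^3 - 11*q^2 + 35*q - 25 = (q - 5)*(q^2 - 6*q + 5) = (q - 5)^2*(q - 1)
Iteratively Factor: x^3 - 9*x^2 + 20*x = (x)*(x^2 - 9*x + 20) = x*(x - 5)*(x - 4)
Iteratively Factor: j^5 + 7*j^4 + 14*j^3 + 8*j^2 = (j + 2)*(j^4 + 5*j^3 + 4*j^2) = (j + 1)*(j + 2)*(j^3 + 4*j^2) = (j + 1)*(j + 2)*(j + 4)*(j^2) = j*(j + 1)*(j + 2)*(j + 4)*(j)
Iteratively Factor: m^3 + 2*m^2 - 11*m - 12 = (m + 1)*(m^2 + m - 12) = (m - 3)*(m + 1)*(m + 4)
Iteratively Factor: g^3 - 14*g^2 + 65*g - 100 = (g - 5)*(g^2 - 9*g + 20) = (g - 5)^2*(g - 4)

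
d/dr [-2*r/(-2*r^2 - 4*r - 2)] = (1 - r)/(r^3 + 3*r^2 + 3*r + 1)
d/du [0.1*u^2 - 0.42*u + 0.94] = 0.2*u - 0.42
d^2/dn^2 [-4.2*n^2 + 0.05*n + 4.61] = -8.40000000000000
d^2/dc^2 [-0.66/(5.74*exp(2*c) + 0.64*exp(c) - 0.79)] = (-0.66*(11.48*exp(c) + 0.64)*(22.96*exp(c) + 1.28)*exp(c) + (15.1536*exp(c) + 0.4224)*(5.74*exp(2*c) + 0.64*exp(c) - 0.79))*exp(c)/(5.74*exp(2*c) + 0.64*exp(c) - 0.79)^3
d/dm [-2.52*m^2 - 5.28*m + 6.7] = -5.04*m - 5.28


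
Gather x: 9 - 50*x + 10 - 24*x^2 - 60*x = -24*x^2 - 110*x + 19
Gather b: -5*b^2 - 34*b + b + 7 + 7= -5*b^2 - 33*b + 14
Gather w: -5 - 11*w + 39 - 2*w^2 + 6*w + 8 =-2*w^2 - 5*w + 42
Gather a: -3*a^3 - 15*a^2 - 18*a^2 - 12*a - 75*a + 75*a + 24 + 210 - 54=-3*a^3 - 33*a^2 - 12*a + 180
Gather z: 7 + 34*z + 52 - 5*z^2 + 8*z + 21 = -5*z^2 + 42*z + 80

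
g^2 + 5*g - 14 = (g - 2)*(g + 7)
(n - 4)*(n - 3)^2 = n^3 - 10*n^2 + 33*n - 36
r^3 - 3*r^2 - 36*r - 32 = (r - 8)*(r + 1)*(r + 4)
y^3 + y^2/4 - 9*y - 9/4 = (y - 3)*(y + 1/4)*(y + 3)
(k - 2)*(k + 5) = k^2 + 3*k - 10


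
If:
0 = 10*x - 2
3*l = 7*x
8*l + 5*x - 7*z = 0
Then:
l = 7/15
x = 1/5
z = 71/105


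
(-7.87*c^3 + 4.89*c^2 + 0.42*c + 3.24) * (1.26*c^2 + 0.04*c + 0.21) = -9.9162*c^5 + 5.8466*c^4 - 0.9279*c^3 + 5.1261*c^2 + 0.2178*c + 0.6804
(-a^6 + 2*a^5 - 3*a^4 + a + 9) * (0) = 0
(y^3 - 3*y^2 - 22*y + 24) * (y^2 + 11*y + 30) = y^5 + 8*y^4 - 25*y^3 - 308*y^2 - 396*y + 720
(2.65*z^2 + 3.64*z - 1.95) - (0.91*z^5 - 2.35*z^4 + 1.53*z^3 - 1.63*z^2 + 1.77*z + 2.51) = -0.91*z^5 + 2.35*z^4 - 1.53*z^3 + 4.28*z^2 + 1.87*z - 4.46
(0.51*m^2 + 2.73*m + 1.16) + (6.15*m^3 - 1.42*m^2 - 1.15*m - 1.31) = 6.15*m^3 - 0.91*m^2 + 1.58*m - 0.15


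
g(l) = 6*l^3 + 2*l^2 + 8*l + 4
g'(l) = 18*l^2 + 4*l + 8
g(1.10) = 23.21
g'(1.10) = 34.18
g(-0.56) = -0.91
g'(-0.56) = 11.40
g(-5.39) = -920.56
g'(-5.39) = 509.38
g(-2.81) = -135.82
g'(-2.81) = 138.89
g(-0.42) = 0.55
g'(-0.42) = 9.50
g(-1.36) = -18.27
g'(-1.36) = 35.85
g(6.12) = 1503.19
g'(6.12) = 706.66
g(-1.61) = -28.74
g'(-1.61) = 48.22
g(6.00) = 1420.00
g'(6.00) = 680.00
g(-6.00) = -1268.00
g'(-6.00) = 632.00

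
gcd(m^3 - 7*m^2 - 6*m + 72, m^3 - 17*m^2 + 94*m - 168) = m^2 - 10*m + 24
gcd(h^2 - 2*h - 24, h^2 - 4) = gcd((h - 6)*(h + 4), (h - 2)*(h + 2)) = 1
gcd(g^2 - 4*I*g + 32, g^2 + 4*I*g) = g + 4*I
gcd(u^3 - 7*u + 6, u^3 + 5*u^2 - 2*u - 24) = u^2 + u - 6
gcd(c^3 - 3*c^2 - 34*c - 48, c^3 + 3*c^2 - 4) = c + 2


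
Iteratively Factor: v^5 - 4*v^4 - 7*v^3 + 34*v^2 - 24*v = (v - 4)*(v^4 - 7*v^2 + 6*v) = v*(v - 4)*(v^3 - 7*v + 6) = v*(v - 4)*(v + 3)*(v^2 - 3*v + 2) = v*(v - 4)*(v - 1)*(v + 3)*(v - 2)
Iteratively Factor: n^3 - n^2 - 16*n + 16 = (n - 1)*(n^2 - 16) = (n - 1)*(n + 4)*(n - 4)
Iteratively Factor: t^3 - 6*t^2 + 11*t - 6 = (t - 1)*(t^2 - 5*t + 6) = (t - 3)*(t - 1)*(t - 2)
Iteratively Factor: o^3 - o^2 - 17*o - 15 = (o + 1)*(o^2 - 2*o - 15) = (o - 5)*(o + 1)*(o + 3)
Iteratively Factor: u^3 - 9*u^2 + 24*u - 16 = (u - 1)*(u^2 - 8*u + 16) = (u - 4)*(u - 1)*(u - 4)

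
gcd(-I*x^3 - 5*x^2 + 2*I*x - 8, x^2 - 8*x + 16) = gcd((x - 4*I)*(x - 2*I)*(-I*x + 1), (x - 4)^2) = 1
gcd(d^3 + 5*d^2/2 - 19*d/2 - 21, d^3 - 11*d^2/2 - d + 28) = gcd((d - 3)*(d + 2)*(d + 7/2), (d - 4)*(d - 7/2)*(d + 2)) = d + 2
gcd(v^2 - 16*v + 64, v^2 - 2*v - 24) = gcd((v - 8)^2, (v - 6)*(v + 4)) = 1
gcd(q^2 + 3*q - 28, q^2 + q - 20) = q - 4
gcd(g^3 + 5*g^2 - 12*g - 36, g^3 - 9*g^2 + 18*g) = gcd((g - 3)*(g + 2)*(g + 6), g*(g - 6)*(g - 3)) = g - 3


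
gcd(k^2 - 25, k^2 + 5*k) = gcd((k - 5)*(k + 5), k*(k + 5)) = k + 5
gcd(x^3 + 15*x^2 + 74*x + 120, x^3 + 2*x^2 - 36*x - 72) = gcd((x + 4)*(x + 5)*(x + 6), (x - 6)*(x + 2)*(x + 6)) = x + 6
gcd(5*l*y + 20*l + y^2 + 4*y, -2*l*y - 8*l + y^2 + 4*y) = y + 4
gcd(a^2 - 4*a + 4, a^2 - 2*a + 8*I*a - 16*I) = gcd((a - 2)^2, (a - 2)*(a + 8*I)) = a - 2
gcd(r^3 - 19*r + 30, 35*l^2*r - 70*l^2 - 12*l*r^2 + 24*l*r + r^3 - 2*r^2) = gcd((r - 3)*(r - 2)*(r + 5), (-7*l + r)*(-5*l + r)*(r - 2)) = r - 2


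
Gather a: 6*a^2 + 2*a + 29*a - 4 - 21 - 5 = 6*a^2 + 31*a - 30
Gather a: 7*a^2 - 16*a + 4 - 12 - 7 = 7*a^2 - 16*a - 15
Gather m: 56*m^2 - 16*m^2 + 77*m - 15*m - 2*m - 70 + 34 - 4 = 40*m^2 + 60*m - 40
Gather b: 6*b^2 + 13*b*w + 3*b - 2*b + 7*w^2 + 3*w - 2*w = 6*b^2 + b*(13*w + 1) + 7*w^2 + w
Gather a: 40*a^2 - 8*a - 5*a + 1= 40*a^2 - 13*a + 1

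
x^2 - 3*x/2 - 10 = (x - 4)*(x + 5/2)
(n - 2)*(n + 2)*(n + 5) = n^3 + 5*n^2 - 4*n - 20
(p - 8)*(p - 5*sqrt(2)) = p^2 - 8*p - 5*sqrt(2)*p + 40*sqrt(2)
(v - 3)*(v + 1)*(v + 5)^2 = v^4 + 8*v^3 + 2*v^2 - 80*v - 75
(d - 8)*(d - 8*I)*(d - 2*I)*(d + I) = d^4 - 8*d^3 - 9*I*d^3 - 6*d^2 + 72*I*d^2 + 48*d - 16*I*d + 128*I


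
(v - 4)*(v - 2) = v^2 - 6*v + 8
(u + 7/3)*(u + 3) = u^2 + 16*u/3 + 7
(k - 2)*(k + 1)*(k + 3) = k^3 + 2*k^2 - 5*k - 6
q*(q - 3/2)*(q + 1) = q^3 - q^2/2 - 3*q/2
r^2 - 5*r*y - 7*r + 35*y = (r - 7)*(r - 5*y)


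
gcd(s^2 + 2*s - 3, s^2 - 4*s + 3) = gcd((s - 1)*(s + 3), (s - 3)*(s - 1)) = s - 1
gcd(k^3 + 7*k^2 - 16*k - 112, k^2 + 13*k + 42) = k + 7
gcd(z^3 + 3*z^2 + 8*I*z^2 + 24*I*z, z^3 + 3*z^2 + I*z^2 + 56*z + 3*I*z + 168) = z^2 + z*(3 + 8*I) + 24*I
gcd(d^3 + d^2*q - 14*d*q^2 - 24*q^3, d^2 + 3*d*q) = d + 3*q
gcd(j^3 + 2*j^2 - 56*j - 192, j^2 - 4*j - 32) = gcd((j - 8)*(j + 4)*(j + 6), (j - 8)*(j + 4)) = j^2 - 4*j - 32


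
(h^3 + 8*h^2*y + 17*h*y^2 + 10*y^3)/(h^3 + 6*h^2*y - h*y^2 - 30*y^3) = (-h^2 - 3*h*y - 2*y^2)/(-h^2 - h*y + 6*y^2)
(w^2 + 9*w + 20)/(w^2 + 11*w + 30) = (w + 4)/(w + 6)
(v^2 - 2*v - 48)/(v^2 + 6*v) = (v - 8)/v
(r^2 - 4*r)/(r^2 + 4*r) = (r - 4)/(r + 4)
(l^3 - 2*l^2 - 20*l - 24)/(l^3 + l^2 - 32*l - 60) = (l + 2)/(l + 5)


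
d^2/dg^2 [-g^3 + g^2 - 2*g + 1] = 2 - 6*g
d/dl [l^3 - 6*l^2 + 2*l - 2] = 3*l^2 - 12*l + 2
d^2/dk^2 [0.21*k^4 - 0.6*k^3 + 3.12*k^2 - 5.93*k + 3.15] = 2.52*k^2 - 3.6*k + 6.24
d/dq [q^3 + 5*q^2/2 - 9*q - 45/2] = 3*q^2 + 5*q - 9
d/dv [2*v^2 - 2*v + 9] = 4*v - 2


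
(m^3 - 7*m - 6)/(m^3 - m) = (m^2 - m - 6)/(m*(m - 1))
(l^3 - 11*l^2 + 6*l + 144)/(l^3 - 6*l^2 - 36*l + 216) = (l^2 - 5*l - 24)/(l^2 - 36)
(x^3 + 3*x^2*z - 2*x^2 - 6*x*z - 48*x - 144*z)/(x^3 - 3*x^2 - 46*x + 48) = (x + 3*z)/(x - 1)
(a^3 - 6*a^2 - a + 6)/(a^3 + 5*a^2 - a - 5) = (a - 6)/(a + 5)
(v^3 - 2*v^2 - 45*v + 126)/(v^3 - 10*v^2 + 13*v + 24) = (v^2 + v - 42)/(v^2 - 7*v - 8)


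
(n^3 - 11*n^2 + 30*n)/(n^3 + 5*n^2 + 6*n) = (n^2 - 11*n + 30)/(n^2 + 5*n + 6)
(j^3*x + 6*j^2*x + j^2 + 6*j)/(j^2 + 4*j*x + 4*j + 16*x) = j*(j^2*x + 6*j*x + j + 6)/(j^2 + 4*j*x + 4*j + 16*x)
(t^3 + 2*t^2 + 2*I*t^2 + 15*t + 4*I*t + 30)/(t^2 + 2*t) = t + 2*I + 15/t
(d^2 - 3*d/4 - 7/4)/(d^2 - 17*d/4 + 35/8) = 2*(d + 1)/(2*d - 5)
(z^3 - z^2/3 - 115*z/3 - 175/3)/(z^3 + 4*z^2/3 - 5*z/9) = 3*(z^2 - 2*z - 35)/(z*(3*z - 1))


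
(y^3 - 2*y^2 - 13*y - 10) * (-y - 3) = -y^4 - y^3 + 19*y^2 + 49*y + 30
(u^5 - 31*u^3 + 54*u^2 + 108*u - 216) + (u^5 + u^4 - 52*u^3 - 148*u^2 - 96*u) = 2*u^5 + u^4 - 83*u^3 - 94*u^2 + 12*u - 216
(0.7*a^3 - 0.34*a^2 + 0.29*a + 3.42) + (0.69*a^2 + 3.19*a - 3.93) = 0.7*a^3 + 0.35*a^2 + 3.48*a - 0.51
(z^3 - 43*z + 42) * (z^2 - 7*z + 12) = z^5 - 7*z^4 - 31*z^3 + 343*z^2 - 810*z + 504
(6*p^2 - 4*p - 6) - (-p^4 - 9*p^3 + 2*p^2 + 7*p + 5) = p^4 + 9*p^3 + 4*p^2 - 11*p - 11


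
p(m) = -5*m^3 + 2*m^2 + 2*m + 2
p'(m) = -15*m^2 + 4*m + 2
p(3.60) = -198.16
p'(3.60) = -178.00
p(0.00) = 2.00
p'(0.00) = 2.00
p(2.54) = -61.95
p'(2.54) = -84.61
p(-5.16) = 731.87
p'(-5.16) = -418.02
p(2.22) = -38.41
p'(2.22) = -63.05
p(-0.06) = 1.89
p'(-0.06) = 1.71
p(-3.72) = 279.63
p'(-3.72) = -220.46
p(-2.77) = 118.08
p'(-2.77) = -124.17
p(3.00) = -109.00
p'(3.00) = -121.00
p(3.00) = -109.00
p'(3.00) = -121.00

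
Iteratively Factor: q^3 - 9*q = (q)*(q^2 - 9) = q*(q - 3)*(q + 3)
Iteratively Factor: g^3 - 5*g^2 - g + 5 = (g + 1)*(g^2 - 6*g + 5) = (g - 1)*(g + 1)*(g - 5)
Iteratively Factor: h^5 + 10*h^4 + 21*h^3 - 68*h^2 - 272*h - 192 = (h + 4)*(h^4 + 6*h^3 - 3*h^2 - 56*h - 48) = (h + 1)*(h + 4)*(h^3 + 5*h^2 - 8*h - 48) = (h + 1)*(h + 4)^2*(h^2 + h - 12) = (h - 3)*(h + 1)*(h + 4)^2*(h + 4)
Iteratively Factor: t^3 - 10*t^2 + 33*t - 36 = (t - 3)*(t^2 - 7*t + 12) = (t - 3)^2*(t - 4)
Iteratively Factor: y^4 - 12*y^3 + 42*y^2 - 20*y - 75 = (y - 3)*(y^3 - 9*y^2 + 15*y + 25) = (y - 3)*(y + 1)*(y^2 - 10*y + 25) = (y - 5)*(y - 3)*(y + 1)*(y - 5)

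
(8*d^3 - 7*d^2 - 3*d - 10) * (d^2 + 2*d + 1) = 8*d^5 + 9*d^4 - 9*d^3 - 23*d^2 - 23*d - 10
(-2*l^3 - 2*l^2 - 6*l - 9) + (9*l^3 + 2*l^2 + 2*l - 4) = 7*l^3 - 4*l - 13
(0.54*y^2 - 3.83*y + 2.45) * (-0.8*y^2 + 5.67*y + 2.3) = -0.432*y^4 + 6.1258*y^3 - 22.4341*y^2 + 5.0825*y + 5.635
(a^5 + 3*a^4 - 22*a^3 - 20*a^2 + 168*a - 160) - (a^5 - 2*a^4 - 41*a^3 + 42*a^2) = 5*a^4 + 19*a^3 - 62*a^2 + 168*a - 160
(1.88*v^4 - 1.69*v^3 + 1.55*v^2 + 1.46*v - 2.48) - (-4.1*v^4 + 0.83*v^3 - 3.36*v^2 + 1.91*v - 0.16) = 5.98*v^4 - 2.52*v^3 + 4.91*v^2 - 0.45*v - 2.32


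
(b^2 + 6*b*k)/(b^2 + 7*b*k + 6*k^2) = b/(b + k)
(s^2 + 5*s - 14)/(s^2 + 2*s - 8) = (s + 7)/(s + 4)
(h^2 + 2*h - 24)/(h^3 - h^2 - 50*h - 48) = (h - 4)/(h^2 - 7*h - 8)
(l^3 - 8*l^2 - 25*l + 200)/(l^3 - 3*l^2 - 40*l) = (l - 5)/l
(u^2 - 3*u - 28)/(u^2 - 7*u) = (u + 4)/u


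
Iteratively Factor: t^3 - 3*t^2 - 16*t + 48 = (t - 3)*(t^2 - 16) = (t - 4)*(t - 3)*(t + 4)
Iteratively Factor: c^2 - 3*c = (c - 3)*(c)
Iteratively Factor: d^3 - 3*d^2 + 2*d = (d - 1)*(d^2 - 2*d) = d*(d - 1)*(d - 2)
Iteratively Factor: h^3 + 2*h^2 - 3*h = (h + 3)*(h^2 - h) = (h - 1)*(h + 3)*(h)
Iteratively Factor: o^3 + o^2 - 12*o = (o)*(o^2 + o - 12) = o*(o - 3)*(o + 4)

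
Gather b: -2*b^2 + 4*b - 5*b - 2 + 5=-2*b^2 - b + 3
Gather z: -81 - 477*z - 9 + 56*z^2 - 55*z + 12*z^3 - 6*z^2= 12*z^3 + 50*z^2 - 532*z - 90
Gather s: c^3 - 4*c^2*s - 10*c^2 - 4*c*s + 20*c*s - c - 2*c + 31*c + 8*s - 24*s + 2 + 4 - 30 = c^3 - 10*c^2 + 28*c + s*(-4*c^2 + 16*c - 16) - 24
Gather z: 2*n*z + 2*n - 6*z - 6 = 2*n + z*(2*n - 6) - 6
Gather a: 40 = 40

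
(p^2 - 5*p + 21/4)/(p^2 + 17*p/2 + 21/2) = (4*p^2 - 20*p + 21)/(2*(2*p^2 + 17*p + 21))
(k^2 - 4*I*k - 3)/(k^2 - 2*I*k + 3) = (k - I)/(k + I)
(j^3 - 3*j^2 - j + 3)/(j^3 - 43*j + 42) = (j^2 - 2*j - 3)/(j^2 + j - 42)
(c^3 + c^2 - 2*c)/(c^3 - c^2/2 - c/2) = 2*(c + 2)/(2*c + 1)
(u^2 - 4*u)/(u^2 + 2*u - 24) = u/(u + 6)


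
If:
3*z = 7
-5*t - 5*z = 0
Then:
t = -7/3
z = 7/3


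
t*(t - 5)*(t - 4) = t^3 - 9*t^2 + 20*t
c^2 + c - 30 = (c - 5)*(c + 6)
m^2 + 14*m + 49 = (m + 7)^2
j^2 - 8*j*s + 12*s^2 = (j - 6*s)*(j - 2*s)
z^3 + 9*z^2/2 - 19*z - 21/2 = (z - 3)*(z + 1/2)*(z + 7)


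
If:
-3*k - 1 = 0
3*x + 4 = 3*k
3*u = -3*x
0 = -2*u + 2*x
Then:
No Solution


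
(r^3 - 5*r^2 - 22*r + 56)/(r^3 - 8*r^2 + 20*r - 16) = (r^2 - 3*r - 28)/(r^2 - 6*r + 8)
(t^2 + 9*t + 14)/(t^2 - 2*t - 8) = (t + 7)/(t - 4)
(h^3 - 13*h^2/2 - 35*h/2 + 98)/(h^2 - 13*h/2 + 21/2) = (h^2 - 3*h - 28)/(h - 3)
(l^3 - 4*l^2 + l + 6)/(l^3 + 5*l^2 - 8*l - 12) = (l - 3)/(l + 6)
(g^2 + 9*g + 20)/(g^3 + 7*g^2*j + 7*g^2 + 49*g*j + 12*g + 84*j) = (g + 5)/(g^2 + 7*g*j + 3*g + 21*j)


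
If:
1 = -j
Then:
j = -1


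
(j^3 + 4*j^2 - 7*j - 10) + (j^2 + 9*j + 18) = j^3 + 5*j^2 + 2*j + 8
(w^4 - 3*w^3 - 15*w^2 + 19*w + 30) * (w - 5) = w^5 - 8*w^4 + 94*w^2 - 65*w - 150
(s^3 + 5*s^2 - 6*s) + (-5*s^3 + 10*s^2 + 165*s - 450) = -4*s^3 + 15*s^2 + 159*s - 450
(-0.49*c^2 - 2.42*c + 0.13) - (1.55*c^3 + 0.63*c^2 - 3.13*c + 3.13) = -1.55*c^3 - 1.12*c^2 + 0.71*c - 3.0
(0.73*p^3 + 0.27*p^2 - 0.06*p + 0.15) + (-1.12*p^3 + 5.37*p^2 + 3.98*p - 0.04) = -0.39*p^3 + 5.64*p^2 + 3.92*p + 0.11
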